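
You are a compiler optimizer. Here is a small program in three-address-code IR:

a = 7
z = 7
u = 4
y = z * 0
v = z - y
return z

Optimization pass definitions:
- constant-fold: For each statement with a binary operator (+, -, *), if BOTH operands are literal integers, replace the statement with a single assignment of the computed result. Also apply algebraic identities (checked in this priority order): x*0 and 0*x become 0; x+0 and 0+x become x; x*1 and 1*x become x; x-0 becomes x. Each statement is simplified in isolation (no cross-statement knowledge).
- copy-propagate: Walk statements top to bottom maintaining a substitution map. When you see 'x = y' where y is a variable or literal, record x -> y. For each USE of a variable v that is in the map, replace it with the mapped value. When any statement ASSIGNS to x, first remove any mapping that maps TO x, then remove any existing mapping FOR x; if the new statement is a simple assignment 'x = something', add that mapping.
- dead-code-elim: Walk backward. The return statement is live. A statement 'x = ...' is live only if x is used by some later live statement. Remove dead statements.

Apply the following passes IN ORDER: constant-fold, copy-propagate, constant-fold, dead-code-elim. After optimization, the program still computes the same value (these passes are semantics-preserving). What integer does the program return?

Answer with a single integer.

Initial IR:
  a = 7
  z = 7
  u = 4
  y = z * 0
  v = z - y
  return z
After constant-fold (6 stmts):
  a = 7
  z = 7
  u = 4
  y = 0
  v = z - y
  return z
After copy-propagate (6 stmts):
  a = 7
  z = 7
  u = 4
  y = 0
  v = 7 - 0
  return 7
After constant-fold (6 stmts):
  a = 7
  z = 7
  u = 4
  y = 0
  v = 7
  return 7
After dead-code-elim (1 stmts):
  return 7
Evaluate:
  a = 7  =>  a = 7
  z = 7  =>  z = 7
  u = 4  =>  u = 4
  y = z * 0  =>  y = 0
  v = z - y  =>  v = 7
  return z = 7

Answer: 7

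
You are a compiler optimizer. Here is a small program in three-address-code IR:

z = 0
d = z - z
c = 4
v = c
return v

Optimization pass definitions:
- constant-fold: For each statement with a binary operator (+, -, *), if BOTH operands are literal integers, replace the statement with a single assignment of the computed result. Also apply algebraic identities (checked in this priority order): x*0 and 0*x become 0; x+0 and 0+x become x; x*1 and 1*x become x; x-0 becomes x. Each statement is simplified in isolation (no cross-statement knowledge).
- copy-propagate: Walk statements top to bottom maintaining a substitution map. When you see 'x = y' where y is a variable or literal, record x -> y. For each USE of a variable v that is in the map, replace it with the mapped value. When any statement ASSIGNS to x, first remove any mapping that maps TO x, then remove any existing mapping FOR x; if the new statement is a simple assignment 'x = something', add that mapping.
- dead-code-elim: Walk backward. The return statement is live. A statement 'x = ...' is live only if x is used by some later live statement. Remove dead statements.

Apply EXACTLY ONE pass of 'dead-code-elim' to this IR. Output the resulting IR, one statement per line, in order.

Answer: c = 4
v = c
return v

Derivation:
Applying dead-code-elim statement-by-statement:
  [5] return v  -> KEEP (return); live=['v']
  [4] v = c  -> KEEP; live=['c']
  [3] c = 4  -> KEEP; live=[]
  [2] d = z - z  -> DEAD (d not live)
  [1] z = 0  -> DEAD (z not live)
Result (3 stmts):
  c = 4
  v = c
  return v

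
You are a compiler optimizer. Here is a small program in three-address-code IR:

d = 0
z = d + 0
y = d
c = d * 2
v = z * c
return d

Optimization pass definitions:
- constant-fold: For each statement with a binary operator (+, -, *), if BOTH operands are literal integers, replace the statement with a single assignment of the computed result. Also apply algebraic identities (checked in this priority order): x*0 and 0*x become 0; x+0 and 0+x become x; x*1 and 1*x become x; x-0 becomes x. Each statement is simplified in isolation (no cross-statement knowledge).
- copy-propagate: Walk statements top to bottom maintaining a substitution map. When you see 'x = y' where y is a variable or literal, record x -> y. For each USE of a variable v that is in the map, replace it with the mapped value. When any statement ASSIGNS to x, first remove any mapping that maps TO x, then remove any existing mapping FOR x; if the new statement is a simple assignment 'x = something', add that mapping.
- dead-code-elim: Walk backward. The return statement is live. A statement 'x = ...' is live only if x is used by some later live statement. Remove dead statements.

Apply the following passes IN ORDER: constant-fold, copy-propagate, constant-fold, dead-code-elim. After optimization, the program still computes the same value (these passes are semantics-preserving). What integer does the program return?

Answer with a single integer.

Initial IR:
  d = 0
  z = d + 0
  y = d
  c = d * 2
  v = z * c
  return d
After constant-fold (6 stmts):
  d = 0
  z = d
  y = d
  c = d * 2
  v = z * c
  return d
After copy-propagate (6 stmts):
  d = 0
  z = 0
  y = 0
  c = 0 * 2
  v = 0 * c
  return 0
After constant-fold (6 stmts):
  d = 0
  z = 0
  y = 0
  c = 0
  v = 0
  return 0
After dead-code-elim (1 stmts):
  return 0
Evaluate:
  d = 0  =>  d = 0
  z = d + 0  =>  z = 0
  y = d  =>  y = 0
  c = d * 2  =>  c = 0
  v = z * c  =>  v = 0
  return d = 0

Answer: 0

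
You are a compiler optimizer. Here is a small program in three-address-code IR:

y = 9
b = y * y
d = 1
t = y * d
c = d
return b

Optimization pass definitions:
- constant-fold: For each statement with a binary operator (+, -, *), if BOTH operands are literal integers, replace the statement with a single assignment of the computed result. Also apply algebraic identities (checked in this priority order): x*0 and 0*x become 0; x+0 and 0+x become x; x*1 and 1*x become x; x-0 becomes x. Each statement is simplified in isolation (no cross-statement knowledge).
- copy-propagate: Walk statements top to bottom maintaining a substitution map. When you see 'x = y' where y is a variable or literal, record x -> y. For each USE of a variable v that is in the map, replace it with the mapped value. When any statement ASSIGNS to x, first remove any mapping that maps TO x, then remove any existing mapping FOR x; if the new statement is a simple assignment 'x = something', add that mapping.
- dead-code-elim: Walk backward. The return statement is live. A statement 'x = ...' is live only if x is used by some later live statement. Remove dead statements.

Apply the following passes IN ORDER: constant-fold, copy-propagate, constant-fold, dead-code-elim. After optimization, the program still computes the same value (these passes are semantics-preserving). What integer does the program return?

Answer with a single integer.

Answer: 81

Derivation:
Initial IR:
  y = 9
  b = y * y
  d = 1
  t = y * d
  c = d
  return b
After constant-fold (6 stmts):
  y = 9
  b = y * y
  d = 1
  t = y * d
  c = d
  return b
After copy-propagate (6 stmts):
  y = 9
  b = 9 * 9
  d = 1
  t = 9 * 1
  c = 1
  return b
After constant-fold (6 stmts):
  y = 9
  b = 81
  d = 1
  t = 9
  c = 1
  return b
After dead-code-elim (2 stmts):
  b = 81
  return b
Evaluate:
  y = 9  =>  y = 9
  b = y * y  =>  b = 81
  d = 1  =>  d = 1
  t = y * d  =>  t = 9
  c = d  =>  c = 1
  return b = 81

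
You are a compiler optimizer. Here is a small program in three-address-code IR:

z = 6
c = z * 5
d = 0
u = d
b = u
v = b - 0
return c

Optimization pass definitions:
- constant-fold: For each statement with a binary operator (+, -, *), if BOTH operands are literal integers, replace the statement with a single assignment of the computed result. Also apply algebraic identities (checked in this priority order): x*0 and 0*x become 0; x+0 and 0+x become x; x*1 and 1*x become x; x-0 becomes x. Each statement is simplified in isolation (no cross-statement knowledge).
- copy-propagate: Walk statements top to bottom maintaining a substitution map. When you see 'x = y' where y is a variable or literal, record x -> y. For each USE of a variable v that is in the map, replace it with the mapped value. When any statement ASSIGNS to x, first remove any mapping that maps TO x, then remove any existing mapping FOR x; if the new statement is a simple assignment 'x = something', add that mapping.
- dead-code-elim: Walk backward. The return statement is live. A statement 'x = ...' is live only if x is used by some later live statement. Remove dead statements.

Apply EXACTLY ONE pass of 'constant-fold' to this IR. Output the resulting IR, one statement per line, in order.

Answer: z = 6
c = z * 5
d = 0
u = d
b = u
v = b
return c

Derivation:
Applying constant-fold statement-by-statement:
  [1] z = 6  (unchanged)
  [2] c = z * 5  (unchanged)
  [3] d = 0  (unchanged)
  [4] u = d  (unchanged)
  [5] b = u  (unchanged)
  [6] v = b - 0  -> v = b
  [7] return c  (unchanged)
Result (7 stmts):
  z = 6
  c = z * 5
  d = 0
  u = d
  b = u
  v = b
  return c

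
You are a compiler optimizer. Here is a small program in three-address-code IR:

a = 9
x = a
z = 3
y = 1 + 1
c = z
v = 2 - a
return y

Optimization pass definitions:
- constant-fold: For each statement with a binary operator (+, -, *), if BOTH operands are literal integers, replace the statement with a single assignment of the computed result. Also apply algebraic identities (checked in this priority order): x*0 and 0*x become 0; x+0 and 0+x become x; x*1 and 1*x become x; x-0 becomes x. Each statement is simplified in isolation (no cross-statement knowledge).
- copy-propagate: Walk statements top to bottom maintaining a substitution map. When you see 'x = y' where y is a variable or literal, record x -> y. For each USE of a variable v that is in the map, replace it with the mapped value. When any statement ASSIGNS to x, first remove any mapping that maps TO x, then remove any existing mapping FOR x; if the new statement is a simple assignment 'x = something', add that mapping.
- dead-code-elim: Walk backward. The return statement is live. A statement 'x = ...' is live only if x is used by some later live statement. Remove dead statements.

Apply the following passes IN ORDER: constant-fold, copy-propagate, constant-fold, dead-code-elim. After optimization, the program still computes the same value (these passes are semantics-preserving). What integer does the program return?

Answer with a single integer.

Answer: 2

Derivation:
Initial IR:
  a = 9
  x = a
  z = 3
  y = 1 + 1
  c = z
  v = 2 - a
  return y
After constant-fold (7 stmts):
  a = 9
  x = a
  z = 3
  y = 2
  c = z
  v = 2 - a
  return y
After copy-propagate (7 stmts):
  a = 9
  x = 9
  z = 3
  y = 2
  c = 3
  v = 2 - 9
  return 2
After constant-fold (7 stmts):
  a = 9
  x = 9
  z = 3
  y = 2
  c = 3
  v = -7
  return 2
After dead-code-elim (1 stmts):
  return 2
Evaluate:
  a = 9  =>  a = 9
  x = a  =>  x = 9
  z = 3  =>  z = 3
  y = 1 + 1  =>  y = 2
  c = z  =>  c = 3
  v = 2 - a  =>  v = -7
  return y = 2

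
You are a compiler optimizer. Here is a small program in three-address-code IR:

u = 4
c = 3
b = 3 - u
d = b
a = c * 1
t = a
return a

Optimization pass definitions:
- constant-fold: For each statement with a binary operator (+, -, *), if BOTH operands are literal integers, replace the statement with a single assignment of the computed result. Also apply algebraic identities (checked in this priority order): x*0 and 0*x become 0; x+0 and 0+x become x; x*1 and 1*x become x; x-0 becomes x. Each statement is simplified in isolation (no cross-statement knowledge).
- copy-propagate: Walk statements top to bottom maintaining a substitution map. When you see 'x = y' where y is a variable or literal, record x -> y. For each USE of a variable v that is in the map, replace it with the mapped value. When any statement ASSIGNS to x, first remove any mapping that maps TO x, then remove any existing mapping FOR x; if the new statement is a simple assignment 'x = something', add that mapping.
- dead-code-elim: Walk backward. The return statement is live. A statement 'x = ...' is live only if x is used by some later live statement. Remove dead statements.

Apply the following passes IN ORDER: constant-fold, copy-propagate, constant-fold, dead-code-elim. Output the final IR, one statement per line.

Answer: return 3

Derivation:
Initial IR:
  u = 4
  c = 3
  b = 3 - u
  d = b
  a = c * 1
  t = a
  return a
After constant-fold (7 stmts):
  u = 4
  c = 3
  b = 3 - u
  d = b
  a = c
  t = a
  return a
After copy-propagate (7 stmts):
  u = 4
  c = 3
  b = 3 - 4
  d = b
  a = 3
  t = 3
  return 3
After constant-fold (7 stmts):
  u = 4
  c = 3
  b = -1
  d = b
  a = 3
  t = 3
  return 3
After dead-code-elim (1 stmts):
  return 3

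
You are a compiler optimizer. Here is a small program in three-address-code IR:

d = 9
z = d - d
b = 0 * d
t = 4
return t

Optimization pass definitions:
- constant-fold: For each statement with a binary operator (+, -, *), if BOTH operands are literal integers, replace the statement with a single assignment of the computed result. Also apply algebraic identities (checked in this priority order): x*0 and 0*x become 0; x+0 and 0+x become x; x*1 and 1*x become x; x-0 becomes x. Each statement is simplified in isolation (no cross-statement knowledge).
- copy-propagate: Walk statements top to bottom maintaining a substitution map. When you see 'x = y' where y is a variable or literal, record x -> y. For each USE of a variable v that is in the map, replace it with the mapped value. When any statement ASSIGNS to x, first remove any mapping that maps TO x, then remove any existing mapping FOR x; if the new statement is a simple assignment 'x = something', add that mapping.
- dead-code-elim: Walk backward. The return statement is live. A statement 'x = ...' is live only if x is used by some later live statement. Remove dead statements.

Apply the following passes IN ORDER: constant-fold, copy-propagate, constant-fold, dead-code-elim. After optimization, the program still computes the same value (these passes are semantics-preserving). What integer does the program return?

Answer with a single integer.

Initial IR:
  d = 9
  z = d - d
  b = 0 * d
  t = 4
  return t
After constant-fold (5 stmts):
  d = 9
  z = d - d
  b = 0
  t = 4
  return t
After copy-propagate (5 stmts):
  d = 9
  z = 9 - 9
  b = 0
  t = 4
  return 4
After constant-fold (5 stmts):
  d = 9
  z = 0
  b = 0
  t = 4
  return 4
After dead-code-elim (1 stmts):
  return 4
Evaluate:
  d = 9  =>  d = 9
  z = d - d  =>  z = 0
  b = 0 * d  =>  b = 0
  t = 4  =>  t = 4
  return t = 4

Answer: 4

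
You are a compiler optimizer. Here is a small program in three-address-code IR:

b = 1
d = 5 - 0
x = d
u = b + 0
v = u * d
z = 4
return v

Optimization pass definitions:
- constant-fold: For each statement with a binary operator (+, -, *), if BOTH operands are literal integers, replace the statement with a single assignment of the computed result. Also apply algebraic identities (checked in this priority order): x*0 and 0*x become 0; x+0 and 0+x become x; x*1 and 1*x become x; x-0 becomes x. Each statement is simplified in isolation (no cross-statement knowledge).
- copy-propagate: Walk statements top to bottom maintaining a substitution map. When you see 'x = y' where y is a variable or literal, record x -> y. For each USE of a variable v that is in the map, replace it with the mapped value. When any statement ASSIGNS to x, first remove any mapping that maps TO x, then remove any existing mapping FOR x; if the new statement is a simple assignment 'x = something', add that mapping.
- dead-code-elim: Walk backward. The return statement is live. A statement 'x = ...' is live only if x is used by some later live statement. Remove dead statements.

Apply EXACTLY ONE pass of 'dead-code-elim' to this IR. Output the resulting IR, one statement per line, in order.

Applying dead-code-elim statement-by-statement:
  [7] return v  -> KEEP (return); live=['v']
  [6] z = 4  -> DEAD (z not live)
  [5] v = u * d  -> KEEP; live=['d', 'u']
  [4] u = b + 0  -> KEEP; live=['b', 'd']
  [3] x = d  -> DEAD (x not live)
  [2] d = 5 - 0  -> KEEP; live=['b']
  [1] b = 1  -> KEEP; live=[]
Result (5 stmts):
  b = 1
  d = 5 - 0
  u = b + 0
  v = u * d
  return v

Answer: b = 1
d = 5 - 0
u = b + 0
v = u * d
return v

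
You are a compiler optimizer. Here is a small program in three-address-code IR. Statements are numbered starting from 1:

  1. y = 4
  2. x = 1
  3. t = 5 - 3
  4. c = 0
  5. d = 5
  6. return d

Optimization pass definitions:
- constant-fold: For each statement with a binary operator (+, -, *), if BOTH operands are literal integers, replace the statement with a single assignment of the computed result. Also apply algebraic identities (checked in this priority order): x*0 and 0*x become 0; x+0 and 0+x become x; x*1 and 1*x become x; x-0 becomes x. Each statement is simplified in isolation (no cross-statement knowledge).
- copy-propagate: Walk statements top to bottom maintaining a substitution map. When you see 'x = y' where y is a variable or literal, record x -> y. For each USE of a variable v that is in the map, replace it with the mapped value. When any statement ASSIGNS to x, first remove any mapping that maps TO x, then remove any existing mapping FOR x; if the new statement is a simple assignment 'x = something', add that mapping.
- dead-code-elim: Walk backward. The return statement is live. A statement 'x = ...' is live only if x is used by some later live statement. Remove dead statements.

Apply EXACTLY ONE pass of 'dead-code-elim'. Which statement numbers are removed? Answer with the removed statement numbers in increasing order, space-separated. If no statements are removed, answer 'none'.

Answer: 1 2 3 4

Derivation:
Backward liveness scan:
Stmt 1 'y = 4': DEAD (y not in live set [])
Stmt 2 'x = 1': DEAD (x not in live set [])
Stmt 3 't = 5 - 3': DEAD (t not in live set [])
Stmt 4 'c = 0': DEAD (c not in live set [])
Stmt 5 'd = 5': KEEP (d is live); live-in = []
Stmt 6 'return d': KEEP (return); live-in = ['d']
Removed statement numbers: [1, 2, 3, 4]
Surviving IR:
  d = 5
  return d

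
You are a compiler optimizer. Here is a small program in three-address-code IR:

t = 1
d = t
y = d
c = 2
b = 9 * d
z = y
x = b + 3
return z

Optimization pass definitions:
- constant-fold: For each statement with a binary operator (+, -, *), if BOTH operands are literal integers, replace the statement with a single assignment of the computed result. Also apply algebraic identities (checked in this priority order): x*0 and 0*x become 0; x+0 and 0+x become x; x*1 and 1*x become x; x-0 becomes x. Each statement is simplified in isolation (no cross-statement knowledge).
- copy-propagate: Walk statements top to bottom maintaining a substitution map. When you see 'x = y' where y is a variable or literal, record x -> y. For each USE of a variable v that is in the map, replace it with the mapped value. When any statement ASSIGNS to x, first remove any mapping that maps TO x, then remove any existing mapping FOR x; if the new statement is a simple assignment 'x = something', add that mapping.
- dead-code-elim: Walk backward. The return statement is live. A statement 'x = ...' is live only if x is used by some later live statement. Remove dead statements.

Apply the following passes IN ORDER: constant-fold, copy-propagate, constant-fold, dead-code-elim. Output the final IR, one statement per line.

Answer: return 1

Derivation:
Initial IR:
  t = 1
  d = t
  y = d
  c = 2
  b = 9 * d
  z = y
  x = b + 3
  return z
After constant-fold (8 stmts):
  t = 1
  d = t
  y = d
  c = 2
  b = 9 * d
  z = y
  x = b + 3
  return z
After copy-propagate (8 stmts):
  t = 1
  d = 1
  y = 1
  c = 2
  b = 9 * 1
  z = 1
  x = b + 3
  return 1
After constant-fold (8 stmts):
  t = 1
  d = 1
  y = 1
  c = 2
  b = 9
  z = 1
  x = b + 3
  return 1
After dead-code-elim (1 stmts):
  return 1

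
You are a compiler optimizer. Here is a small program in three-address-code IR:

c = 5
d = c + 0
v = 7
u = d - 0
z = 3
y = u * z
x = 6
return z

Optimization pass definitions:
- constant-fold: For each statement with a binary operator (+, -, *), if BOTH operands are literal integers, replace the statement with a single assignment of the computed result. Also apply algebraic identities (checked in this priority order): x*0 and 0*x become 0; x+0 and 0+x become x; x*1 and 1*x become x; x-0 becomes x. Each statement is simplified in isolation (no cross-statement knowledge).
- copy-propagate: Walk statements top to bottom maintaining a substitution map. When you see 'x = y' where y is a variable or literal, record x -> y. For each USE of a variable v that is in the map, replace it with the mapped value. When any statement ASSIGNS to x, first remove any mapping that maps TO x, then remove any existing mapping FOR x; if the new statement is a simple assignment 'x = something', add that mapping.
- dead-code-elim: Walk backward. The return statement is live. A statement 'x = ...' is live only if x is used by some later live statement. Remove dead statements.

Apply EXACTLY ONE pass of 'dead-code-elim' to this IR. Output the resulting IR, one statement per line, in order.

Answer: z = 3
return z

Derivation:
Applying dead-code-elim statement-by-statement:
  [8] return z  -> KEEP (return); live=['z']
  [7] x = 6  -> DEAD (x not live)
  [6] y = u * z  -> DEAD (y not live)
  [5] z = 3  -> KEEP; live=[]
  [4] u = d - 0  -> DEAD (u not live)
  [3] v = 7  -> DEAD (v not live)
  [2] d = c + 0  -> DEAD (d not live)
  [1] c = 5  -> DEAD (c not live)
Result (2 stmts):
  z = 3
  return z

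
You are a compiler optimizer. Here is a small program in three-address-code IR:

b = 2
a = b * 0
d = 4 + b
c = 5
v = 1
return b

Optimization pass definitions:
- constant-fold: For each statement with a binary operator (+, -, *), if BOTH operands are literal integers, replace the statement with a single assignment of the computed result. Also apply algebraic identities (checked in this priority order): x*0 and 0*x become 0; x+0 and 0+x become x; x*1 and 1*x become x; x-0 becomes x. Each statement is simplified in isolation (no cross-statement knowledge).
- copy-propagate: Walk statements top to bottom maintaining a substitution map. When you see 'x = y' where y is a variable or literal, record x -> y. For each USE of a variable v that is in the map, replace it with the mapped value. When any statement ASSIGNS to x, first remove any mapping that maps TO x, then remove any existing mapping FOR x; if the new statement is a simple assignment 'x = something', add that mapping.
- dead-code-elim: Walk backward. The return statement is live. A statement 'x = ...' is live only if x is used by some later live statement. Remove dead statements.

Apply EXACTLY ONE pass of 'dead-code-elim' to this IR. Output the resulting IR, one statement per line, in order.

Answer: b = 2
return b

Derivation:
Applying dead-code-elim statement-by-statement:
  [6] return b  -> KEEP (return); live=['b']
  [5] v = 1  -> DEAD (v not live)
  [4] c = 5  -> DEAD (c not live)
  [3] d = 4 + b  -> DEAD (d not live)
  [2] a = b * 0  -> DEAD (a not live)
  [1] b = 2  -> KEEP; live=[]
Result (2 stmts):
  b = 2
  return b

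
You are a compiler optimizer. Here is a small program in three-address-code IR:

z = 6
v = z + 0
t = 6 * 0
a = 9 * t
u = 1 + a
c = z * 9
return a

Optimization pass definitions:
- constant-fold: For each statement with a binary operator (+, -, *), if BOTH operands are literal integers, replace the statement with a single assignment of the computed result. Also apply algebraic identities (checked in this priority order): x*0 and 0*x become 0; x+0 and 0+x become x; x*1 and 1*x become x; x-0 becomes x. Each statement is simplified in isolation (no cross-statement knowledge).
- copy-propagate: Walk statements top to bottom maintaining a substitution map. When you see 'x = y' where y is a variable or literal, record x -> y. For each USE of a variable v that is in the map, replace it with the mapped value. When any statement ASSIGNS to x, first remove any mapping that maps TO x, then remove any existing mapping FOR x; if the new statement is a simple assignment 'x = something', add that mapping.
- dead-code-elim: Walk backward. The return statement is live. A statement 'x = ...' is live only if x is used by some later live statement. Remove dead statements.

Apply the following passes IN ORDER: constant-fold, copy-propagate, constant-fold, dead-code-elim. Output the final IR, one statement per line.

Answer: a = 0
return a

Derivation:
Initial IR:
  z = 6
  v = z + 0
  t = 6 * 0
  a = 9 * t
  u = 1 + a
  c = z * 9
  return a
After constant-fold (7 stmts):
  z = 6
  v = z
  t = 0
  a = 9 * t
  u = 1 + a
  c = z * 9
  return a
After copy-propagate (7 stmts):
  z = 6
  v = 6
  t = 0
  a = 9 * 0
  u = 1 + a
  c = 6 * 9
  return a
After constant-fold (7 stmts):
  z = 6
  v = 6
  t = 0
  a = 0
  u = 1 + a
  c = 54
  return a
After dead-code-elim (2 stmts):
  a = 0
  return a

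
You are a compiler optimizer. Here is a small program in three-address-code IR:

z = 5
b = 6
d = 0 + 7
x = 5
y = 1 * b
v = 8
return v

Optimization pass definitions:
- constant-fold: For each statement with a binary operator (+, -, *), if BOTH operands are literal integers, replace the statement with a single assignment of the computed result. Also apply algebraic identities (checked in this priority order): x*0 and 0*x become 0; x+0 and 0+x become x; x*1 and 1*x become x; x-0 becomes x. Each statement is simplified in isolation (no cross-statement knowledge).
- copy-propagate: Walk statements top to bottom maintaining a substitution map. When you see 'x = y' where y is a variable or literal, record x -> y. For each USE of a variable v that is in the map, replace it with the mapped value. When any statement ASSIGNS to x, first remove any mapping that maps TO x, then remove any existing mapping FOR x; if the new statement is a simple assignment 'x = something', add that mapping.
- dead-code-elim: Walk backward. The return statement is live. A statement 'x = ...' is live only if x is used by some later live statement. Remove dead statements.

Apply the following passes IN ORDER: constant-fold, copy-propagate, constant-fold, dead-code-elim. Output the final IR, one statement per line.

Answer: return 8

Derivation:
Initial IR:
  z = 5
  b = 6
  d = 0 + 7
  x = 5
  y = 1 * b
  v = 8
  return v
After constant-fold (7 stmts):
  z = 5
  b = 6
  d = 7
  x = 5
  y = b
  v = 8
  return v
After copy-propagate (7 stmts):
  z = 5
  b = 6
  d = 7
  x = 5
  y = 6
  v = 8
  return 8
After constant-fold (7 stmts):
  z = 5
  b = 6
  d = 7
  x = 5
  y = 6
  v = 8
  return 8
After dead-code-elim (1 stmts):
  return 8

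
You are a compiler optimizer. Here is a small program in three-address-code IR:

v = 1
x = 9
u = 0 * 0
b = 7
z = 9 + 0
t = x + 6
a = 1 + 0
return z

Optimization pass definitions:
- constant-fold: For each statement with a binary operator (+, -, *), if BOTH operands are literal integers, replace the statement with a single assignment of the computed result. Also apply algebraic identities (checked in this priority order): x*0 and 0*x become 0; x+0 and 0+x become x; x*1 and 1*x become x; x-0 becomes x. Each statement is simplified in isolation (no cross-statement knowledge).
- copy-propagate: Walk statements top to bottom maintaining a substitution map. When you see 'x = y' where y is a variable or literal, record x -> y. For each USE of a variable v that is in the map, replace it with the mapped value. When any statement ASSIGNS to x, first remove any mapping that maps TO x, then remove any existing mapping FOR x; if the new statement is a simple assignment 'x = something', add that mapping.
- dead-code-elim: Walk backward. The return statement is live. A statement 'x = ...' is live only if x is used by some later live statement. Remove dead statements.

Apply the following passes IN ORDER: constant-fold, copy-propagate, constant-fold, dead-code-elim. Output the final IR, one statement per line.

Initial IR:
  v = 1
  x = 9
  u = 0 * 0
  b = 7
  z = 9 + 0
  t = x + 6
  a = 1 + 0
  return z
After constant-fold (8 stmts):
  v = 1
  x = 9
  u = 0
  b = 7
  z = 9
  t = x + 6
  a = 1
  return z
After copy-propagate (8 stmts):
  v = 1
  x = 9
  u = 0
  b = 7
  z = 9
  t = 9 + 6
  a = 1
  return 9
After constant-fold (8 stmts):
  v = 1
  x = 9
  u = 0
  b = 7
  z = 9
  t = 15
  a = 1
  return 9
After dead-code-elim (1 stmts):
  return 9

Answer: return 9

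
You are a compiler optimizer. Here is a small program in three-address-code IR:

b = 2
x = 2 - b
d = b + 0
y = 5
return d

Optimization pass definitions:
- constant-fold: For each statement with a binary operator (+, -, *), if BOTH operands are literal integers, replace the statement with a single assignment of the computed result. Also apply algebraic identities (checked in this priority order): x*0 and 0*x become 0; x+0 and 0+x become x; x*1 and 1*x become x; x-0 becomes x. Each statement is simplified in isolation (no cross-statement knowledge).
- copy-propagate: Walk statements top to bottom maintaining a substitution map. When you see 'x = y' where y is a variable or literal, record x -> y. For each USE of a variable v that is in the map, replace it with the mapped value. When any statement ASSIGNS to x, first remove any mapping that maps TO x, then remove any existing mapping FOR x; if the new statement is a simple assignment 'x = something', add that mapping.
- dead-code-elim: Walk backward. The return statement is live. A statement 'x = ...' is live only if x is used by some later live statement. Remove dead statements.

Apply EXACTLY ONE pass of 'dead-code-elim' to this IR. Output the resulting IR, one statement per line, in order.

Applying dead-code-elim statement-by-statement:
  [5] return d  -> KEEP (return); live=['d']
  [4] y = 5  -> DEAD (y not live)
  [3] d = b + 0  -> KEEP; live=['b']
  [2] x = 2 - b  -> DEAD (x not live)
  [1] b = 2  -> KEEP; live=[]
Result (3 stmts):
  b = 2
  d = b + 0
  return d

Answer: b = 2
d = b + 0
return d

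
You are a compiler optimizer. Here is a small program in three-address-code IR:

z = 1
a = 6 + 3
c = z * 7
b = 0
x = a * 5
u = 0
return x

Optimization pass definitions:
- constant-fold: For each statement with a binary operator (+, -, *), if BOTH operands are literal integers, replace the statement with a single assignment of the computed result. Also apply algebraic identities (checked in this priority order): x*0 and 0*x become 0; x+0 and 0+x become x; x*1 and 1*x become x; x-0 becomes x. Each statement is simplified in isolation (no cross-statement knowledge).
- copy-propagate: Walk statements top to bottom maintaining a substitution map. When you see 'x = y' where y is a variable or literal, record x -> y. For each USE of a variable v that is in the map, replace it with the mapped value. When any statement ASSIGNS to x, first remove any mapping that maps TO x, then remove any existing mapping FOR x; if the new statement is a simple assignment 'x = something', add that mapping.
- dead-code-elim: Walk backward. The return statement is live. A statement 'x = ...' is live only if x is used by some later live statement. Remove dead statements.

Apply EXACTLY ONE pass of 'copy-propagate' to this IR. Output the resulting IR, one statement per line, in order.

Answer: z = 1
a = 6 + 3
c = 1 * 7
b = 0
x = a * 5
u = 0
return x

Derivation:
Applying copy-propagate statement-by-statement:
  [1] z = 1  (unchanged)
  [2] a = 6 + 3  (unchanged)
  [3] c = z * 7  -> c = 1 * 7
  [4] b = 0  (unchanged)
  [5] x = a * 5  (unchanged)
  [6] u = 0  (unchanged)
  [7] return x  (unchanged)
Result (7 stmts):
  z = 1
  a = 6 + 3
  c = 1 * 7
  b = 0
  x = a * 5
  u = 0
  return x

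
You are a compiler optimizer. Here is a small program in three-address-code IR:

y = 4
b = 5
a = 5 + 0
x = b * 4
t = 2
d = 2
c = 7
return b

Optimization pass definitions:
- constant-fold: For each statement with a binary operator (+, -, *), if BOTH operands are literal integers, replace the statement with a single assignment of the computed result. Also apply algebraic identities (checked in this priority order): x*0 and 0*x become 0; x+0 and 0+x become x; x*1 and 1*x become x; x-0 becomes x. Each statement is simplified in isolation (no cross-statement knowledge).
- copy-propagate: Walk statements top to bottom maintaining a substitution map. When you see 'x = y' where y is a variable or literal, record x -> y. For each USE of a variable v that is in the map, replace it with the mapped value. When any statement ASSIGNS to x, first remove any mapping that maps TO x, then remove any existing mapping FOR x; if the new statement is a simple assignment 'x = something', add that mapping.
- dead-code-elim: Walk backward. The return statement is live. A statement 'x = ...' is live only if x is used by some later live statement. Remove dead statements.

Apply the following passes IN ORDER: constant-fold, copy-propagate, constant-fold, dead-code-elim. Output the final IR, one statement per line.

Initial IR:
  y = 4
  b = 5
  a = 5 + 0
  x = b * 4
  t = 2
  d = 2
  c = 7
  return b
After constant-fold (8 stmts):
  y = 4
  b = 5
  a = 5
  x = b * 4
  t = 2
  d = 2
  c = 7
  return b
After copy-propagate (8 stmts):
  y = 4
  b = 5
  a = 5
  x = 5 * 4
  t = 2
  d = 2
  c = 7
  return 5
After constant-fold (8 stmts):
  y = 4
  b = 5
  a = 5
  x = 20
  t = 2
  d = 2
  c = 7
  return 5
After dead-code-elim (1 stmts):
  return 5

Answer: return 5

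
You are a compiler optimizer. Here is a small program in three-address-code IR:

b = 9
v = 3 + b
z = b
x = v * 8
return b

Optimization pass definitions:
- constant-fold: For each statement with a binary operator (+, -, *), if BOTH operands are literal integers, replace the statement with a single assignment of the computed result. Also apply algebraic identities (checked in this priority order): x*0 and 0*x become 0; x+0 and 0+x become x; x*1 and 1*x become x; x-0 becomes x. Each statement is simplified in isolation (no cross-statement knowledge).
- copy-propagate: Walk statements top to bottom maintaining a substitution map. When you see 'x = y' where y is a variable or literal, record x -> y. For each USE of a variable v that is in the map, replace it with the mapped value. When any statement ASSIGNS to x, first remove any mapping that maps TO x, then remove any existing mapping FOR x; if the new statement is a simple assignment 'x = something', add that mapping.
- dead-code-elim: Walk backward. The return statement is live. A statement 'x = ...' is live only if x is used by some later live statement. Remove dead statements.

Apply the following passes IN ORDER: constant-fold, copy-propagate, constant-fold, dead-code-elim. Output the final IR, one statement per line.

Initial IR:
  b = 9
  v = 3 + b
  z = b
  x = v * 8
  return b
After constant-fold (5 stmts):
  b = 9
  v = 3 + b
  z = b
  x = v * 8
  return b
After copy-propagate (5 stmts):
  b = 9
  v = 3 + 9
  z = 9
  x = v * 8
  return 9
After constant-fold (5 stmts):
  b = 9
  v = 12
  z = 9
  x = v * 8
  return 9
After dead-code-elim (1 stmts):
  return 9

Answer: return 9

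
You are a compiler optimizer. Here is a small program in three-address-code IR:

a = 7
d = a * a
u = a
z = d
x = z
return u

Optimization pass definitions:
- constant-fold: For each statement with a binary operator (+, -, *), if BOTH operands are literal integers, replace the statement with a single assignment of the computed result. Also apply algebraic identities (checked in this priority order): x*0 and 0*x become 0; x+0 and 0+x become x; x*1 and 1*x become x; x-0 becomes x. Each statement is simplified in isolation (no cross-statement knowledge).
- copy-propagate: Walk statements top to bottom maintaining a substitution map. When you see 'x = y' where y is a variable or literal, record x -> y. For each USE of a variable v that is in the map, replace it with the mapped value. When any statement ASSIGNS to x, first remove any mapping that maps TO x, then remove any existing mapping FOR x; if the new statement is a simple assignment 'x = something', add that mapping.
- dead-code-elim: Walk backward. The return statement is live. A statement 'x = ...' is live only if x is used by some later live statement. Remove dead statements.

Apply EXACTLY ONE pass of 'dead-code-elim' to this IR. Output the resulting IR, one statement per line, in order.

Answer: a = 7
u = a
return u

Derivation:
Applying dead-code-elim statement-by-statement:
  [6] return u  -> KEEP (return); live=['u']
  [5] x = z  -> DEAD (x not live)
  [4] z = d  -> DEAD (z not live)
  [3] u = a  -> KEEP; live=['a']
  [2] d = a * a  -> DEAD (d not live)
  [1] a = 7  -> KEEP; live=[]
Result (3 stmts):
  a = 7
  u = a
  return u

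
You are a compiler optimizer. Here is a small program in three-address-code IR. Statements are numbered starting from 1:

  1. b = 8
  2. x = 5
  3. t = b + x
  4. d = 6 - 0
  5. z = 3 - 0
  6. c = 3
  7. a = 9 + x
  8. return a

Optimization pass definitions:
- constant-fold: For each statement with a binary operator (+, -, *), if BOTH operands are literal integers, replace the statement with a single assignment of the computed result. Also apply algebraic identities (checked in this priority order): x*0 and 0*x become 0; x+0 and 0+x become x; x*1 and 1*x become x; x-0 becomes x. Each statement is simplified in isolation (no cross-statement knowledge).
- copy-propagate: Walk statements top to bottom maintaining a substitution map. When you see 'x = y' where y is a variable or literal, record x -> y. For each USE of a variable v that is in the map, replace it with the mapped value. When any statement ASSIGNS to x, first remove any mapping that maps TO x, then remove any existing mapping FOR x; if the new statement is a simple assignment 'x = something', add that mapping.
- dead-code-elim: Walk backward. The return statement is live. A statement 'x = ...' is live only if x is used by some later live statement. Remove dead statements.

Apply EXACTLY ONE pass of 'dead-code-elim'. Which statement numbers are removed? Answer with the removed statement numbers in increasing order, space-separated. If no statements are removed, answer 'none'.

Answer: 1 3 4 5 6

Derivation:
Backward liveness scan:
Stmt 1 'b = 8': DEAD (b not in live set [])
Stmt 2 'x = 5': KEEP (x is live); live-in = []
Stmt 3 't = b + x': DEAD (t not in live set ['x'])
Stmt 4 'd = 6 - 0': DEAD (d not in live set ['x'])
Stmt 5 'z = 3 - 0': DEAD (z not in live set ['x'])
Stmt 6 'c = 3': DEAD (c not in live set ['x'])
Stmt 7 'a = 9 + x': KEEP (a is live); live-in = ['x']
Stmt 8 'return a': KEEP (return); live-in = ['a']
Removed statement numbers: [1, 3, 4, 5, 6]
Surviving IR:
  x = 5
  a = 9 + x
  return a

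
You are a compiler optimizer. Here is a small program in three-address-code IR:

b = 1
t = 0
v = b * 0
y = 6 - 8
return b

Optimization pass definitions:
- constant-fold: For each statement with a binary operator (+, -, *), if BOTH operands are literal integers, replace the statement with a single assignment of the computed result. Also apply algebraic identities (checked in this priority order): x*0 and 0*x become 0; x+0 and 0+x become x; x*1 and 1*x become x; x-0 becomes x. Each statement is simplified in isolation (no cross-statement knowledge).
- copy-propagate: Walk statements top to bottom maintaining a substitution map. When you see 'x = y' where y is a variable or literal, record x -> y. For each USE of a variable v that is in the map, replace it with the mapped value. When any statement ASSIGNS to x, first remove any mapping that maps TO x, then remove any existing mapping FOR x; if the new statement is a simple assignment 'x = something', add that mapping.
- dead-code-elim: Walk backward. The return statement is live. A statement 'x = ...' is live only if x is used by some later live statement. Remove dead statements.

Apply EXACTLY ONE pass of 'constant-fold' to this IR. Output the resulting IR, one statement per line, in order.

Answer: b = 1
t = 0
v = 0
y = -2
return b

Derivation:
Applying constant-fold statement-by-statement:
  [1] b = 1  (unchanged)
  [2] t = 0  (unchanged)
  [3] v = b * 0  -> v = 0
  [4] y = 6 - 8  -> y = -2
  [5] return b  (unchanged)
Result (5 stmts):
  b = 1
  t = 0
  v = 0
  y = -2
  return b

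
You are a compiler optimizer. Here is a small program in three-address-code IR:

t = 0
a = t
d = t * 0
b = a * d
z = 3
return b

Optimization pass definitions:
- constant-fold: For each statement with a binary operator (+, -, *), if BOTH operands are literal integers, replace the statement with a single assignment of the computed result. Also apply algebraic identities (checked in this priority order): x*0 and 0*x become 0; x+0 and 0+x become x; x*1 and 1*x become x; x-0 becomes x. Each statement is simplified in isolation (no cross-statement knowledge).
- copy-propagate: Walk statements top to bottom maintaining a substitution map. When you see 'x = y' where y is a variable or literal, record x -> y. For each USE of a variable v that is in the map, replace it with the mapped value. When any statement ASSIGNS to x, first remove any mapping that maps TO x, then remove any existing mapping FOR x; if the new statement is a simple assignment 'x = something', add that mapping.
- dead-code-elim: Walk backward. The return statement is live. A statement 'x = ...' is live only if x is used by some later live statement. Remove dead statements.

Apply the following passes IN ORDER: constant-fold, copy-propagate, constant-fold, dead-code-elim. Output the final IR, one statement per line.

Answer: b = 0
return b

Derivation:
Initial IR:
  t = 0
  a = t
  d = t * 0
  b = a * d
  z = 3
  return b
After constant-fold (6 stmts):
  t = 0
  a = t
  d = 0
  b = a * d
  z = 3
  return b
After copy-propagate (6 stmts):
  t = 0
  a = 0
  d = 0
  b = 0 * 0
  z = 3
  return b
After constant-fold (6 stmts):
  t = 0
  a = 0
  d = 0
  b = 0
  z = 3
  return b
After dead-code-elim (2 stmts):
  b = 0
  return b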